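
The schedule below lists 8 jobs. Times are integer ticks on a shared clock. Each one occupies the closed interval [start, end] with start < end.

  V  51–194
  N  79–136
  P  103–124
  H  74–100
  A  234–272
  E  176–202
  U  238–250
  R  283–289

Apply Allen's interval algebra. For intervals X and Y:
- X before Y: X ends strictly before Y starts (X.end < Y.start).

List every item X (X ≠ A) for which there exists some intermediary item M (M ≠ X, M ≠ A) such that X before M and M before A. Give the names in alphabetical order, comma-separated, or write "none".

Target A = [234, 272].
Intermediaries M with M before A: E, H, N, P, V.
Via E — items with X before E: H, N, P.
Via H — items with X before H: none.
Via N — items with X before N: none.
Via P — items with X before P: H.
Via V — items with X before V: none.
Union: H, N, P.

H, N, P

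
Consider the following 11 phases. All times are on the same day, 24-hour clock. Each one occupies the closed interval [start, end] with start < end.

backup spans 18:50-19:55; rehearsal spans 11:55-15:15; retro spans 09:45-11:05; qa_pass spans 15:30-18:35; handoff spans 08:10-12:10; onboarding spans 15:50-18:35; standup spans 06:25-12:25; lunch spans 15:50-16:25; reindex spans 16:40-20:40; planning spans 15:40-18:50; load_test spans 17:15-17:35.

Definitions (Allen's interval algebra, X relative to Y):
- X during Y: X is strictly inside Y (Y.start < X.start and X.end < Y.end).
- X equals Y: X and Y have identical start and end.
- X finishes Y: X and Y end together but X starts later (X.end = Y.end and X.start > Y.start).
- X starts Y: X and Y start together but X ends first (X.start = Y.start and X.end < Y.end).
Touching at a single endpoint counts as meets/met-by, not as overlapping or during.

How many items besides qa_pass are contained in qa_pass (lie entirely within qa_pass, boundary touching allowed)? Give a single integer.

Target qa_pass = [15:30, 18:35].
backup [18:50, 19:55] → after → no.
handoff [08:10, 12:10] → before → no.
load_test [17:15, 17:35] → during → counts.
lunch [15:50, 16:25] → during → counts.
onboarding [15:50, 18:35] → finishes → counts.
planning [15:40, 18:50] → overlapped-by → no.
rehearsal [11:55, 15:15] → before → no.
reindex [16:40, 20:40] → overlapped-by → no.
retro [09:45, 11:05] → before → no.
standup [06:25, 12:25] → before → no.
Total: 3.

3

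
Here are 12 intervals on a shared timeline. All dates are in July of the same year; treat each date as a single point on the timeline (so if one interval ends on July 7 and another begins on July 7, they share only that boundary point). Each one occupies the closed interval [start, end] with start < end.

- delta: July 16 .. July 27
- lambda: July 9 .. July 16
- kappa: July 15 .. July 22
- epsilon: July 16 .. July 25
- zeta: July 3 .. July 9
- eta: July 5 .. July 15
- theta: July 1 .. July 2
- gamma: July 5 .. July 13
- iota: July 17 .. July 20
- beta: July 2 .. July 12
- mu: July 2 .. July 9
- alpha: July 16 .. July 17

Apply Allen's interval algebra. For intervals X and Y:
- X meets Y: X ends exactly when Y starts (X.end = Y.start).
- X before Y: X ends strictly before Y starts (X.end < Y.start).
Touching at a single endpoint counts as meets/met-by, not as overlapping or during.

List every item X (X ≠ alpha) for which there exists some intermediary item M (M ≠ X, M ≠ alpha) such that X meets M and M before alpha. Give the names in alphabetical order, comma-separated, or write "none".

theta

Target alpha = [July 16, July 17].
Intermediaries M with M before alpha: beta, eta, gamma, mu, theta, zeta.
Via beta — items with X meets beta: theta.
Via eta — items with X meets eta: none.
Via gamma — items with X meets gamma: none.
Via mu — items with X meets mu: theta.
Via theta — items with X meets theta: none.
Via zeta — items with X meets zeta: none.
Union: theta.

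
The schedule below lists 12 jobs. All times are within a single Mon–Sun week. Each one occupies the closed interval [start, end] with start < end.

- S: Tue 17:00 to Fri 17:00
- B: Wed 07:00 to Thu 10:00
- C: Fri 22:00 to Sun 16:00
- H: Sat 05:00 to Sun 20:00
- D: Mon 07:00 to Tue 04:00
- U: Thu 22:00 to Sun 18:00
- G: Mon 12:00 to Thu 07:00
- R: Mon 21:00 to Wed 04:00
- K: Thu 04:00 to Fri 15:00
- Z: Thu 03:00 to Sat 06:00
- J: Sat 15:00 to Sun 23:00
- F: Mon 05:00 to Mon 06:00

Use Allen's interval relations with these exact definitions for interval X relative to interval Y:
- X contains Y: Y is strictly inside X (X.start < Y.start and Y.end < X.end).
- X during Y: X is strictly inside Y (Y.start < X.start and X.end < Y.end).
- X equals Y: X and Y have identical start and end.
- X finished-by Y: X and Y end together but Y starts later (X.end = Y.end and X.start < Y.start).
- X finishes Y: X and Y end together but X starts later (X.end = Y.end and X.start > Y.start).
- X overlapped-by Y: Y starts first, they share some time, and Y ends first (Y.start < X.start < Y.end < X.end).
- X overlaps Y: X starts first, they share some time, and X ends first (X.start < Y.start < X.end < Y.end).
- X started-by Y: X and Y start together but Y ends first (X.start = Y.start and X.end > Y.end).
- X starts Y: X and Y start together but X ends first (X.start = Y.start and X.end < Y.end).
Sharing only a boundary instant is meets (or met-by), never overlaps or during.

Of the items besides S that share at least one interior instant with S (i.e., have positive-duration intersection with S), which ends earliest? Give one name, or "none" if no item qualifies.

R

Target S = [Tue 17:00, Fri 17:00].
B [Wed 07:00, Thu 10:00] → during → candidate.
C [Fri 22:00, Sun 16:00] → after → excluded.
D [Mon 07:00, Tue 04:00] → before → excluded.
F [Mon 05:00, Mon 06:00] → before → excluded.
G [Mon 12:00, Thu 07:00] → overlaps → candidate.
H [Sat 05:00, Sun 20:00] → after → excluded.
J [Sat 15:00, Sun 23:00] → after → excluded.
K [Thu 04:00, Fri 15:00] → during → candidate.
R [Mon 21:00, Wed 04:00] → overlaps → candidate.
U [Thu 22:00, Sun 18:00] → overlapped-by → candidate.
Z [Thu 03:00, Sat 06:00] → overlapped-by → candidate.
Among candidates, earliest end is Wed 04:00 → R.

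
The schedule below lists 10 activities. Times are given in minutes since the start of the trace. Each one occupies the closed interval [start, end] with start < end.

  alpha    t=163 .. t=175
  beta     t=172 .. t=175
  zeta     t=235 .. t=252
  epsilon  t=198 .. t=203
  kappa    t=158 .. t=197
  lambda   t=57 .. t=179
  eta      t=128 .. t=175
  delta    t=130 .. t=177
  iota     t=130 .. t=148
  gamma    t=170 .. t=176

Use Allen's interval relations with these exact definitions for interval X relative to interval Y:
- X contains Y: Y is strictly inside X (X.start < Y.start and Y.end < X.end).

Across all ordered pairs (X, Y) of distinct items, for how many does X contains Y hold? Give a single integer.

Checking all 90 ordered pairs for relation 'contains'; matching pairs in alphabetical order:
(delta, alpha): delta contains alpha ✓
(delta, beta): delta contains beta ✓
(delta, gamma): delta contains gamma ✓
(eta, iota): eta contains iota ✓
(gamma, beta): gamma contains beta ✓
(kappa, alpha): kappa contains alpha ✓
(kappa, beta): kappa contains beta ✓
(kappa, gamma): kappa contains gamma ✓
(lambda, alpha): lambda contains alpha ✓
(lambda, beta): lambda contains beta ✓
(lambda, delta): lambda contains delta ✓
(lambda, eta): lambda contains eta ✓
(lambda, gamma): lambda contains gamma ✓
(lambda, iota): lambda contains iota ✓
Count: 14.

14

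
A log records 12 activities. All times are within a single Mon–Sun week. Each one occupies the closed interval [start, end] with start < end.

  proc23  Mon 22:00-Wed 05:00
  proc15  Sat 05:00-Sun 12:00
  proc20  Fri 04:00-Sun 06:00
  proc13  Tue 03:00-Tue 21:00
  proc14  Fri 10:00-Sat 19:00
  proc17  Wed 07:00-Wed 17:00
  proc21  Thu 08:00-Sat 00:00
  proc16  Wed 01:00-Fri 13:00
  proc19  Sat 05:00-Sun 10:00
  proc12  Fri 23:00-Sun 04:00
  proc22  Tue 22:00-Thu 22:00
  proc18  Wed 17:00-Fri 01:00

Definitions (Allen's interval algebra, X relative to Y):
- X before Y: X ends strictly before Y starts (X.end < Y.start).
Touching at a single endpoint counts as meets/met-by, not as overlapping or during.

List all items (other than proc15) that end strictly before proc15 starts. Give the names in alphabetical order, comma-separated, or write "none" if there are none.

Target proc15 = [Sat 05:00, Sun 12:00].
proc12 [Fri 23:00, Sun 04:00] → overlaps → no.
proc13 [Tue 03:00, Tue 21:00] → before → yes.
proc14 [Fri 10:00, Sat 19:00] → overlaps → no.
proc16 [Wed 01:00, Fri 13:00] → before → yes.
proc17 [Wed 07:00, Wed 17:00] → before → yes.
proc18 [Wed 17:00, Fri 01:00] → before → yes.
proc19 [Sat 05:00, Sun 10:00] → starts → no.
proc20 [Fri 04:00, Sun 06:00] → overlaps → no.
proc21 [Thu 08:00, Sat 00:00] → before → yes.
proc22 [Tue 22:00, Thu 22:00] → before → yes.
proc23 [Mon 22:00, Wed 05:00] → before → yes.
Result: proc13, proc16, proc17, proc18, proc21, proc22, proc23.

proc13, proc16, proc17, proc18, proc21, proc22, proc23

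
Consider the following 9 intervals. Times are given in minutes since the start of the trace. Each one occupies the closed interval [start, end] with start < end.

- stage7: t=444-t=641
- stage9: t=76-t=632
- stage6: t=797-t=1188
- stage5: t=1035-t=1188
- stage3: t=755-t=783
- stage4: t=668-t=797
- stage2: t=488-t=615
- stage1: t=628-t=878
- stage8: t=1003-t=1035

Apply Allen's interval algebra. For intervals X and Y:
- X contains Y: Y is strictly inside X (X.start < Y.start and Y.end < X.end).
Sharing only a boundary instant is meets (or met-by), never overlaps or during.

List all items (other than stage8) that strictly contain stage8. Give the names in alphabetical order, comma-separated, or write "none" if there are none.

stage6

Target stage8 = [t=1003, t=1035].
stage1 [t=628, t=878] → before → no.
stage2 [t=488, t=615] → before → no.
stage3 [t=755, t=783] → before → no.
stage4 [t=668, t=797] → before → no.
stage5 [t=1035, t=1188] → met-by → no.
stage6 [t=797, t=1188] → contains → yes.
stage7 [t=444, t=641] → before → no.
stage9 [t=76, t=632] → before → no.
Result: stage6.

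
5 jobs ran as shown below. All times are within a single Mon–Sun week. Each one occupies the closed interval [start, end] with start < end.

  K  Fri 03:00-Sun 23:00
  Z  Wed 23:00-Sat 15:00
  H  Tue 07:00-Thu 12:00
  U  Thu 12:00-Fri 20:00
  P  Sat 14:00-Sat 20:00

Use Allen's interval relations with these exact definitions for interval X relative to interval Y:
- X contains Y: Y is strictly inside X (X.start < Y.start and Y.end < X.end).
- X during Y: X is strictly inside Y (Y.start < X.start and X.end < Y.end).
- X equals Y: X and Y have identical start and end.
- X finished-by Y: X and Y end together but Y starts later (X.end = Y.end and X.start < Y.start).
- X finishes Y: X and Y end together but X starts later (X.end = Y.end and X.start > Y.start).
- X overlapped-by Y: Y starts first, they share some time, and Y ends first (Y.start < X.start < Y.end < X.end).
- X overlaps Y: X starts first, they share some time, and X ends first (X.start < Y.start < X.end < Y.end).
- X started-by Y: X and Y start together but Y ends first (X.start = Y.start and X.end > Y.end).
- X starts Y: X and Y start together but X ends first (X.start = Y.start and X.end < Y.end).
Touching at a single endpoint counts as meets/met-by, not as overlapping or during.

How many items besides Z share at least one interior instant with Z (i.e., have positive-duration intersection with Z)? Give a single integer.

4

Target Z = [Wed 23:00, Sat 15:00].
H [Tue 07:00, Thu 12:00] → overlaps → counts.
K [Fri 03:00, Sun 23:00] → overlapped-by → counts.
P [Sat 14:00, Sat 20:00] → overlapped-by → counts.
U [Thu 12:00, Fri 20:00] → during → counts.
Total: 4.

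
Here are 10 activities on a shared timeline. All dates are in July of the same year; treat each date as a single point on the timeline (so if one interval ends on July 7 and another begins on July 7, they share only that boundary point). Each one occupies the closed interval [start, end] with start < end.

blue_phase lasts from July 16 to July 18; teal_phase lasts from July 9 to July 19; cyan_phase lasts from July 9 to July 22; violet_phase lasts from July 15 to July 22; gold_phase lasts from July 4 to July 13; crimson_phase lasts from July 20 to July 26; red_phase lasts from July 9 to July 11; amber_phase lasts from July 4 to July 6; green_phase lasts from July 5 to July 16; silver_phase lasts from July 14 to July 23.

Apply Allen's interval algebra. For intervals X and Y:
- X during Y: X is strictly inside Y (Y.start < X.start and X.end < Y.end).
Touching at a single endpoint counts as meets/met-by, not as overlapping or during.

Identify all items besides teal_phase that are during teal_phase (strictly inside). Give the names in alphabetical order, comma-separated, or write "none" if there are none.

Target teal_phase = [July 9, July 19].
amber_phase [July 4, July 6] → before → no.
blue_phase [July 16, July 18] → during → yes.
crimson_phase [July 20, July 26] → after → no.
cyan_phase [July 9, July 22] → started-by → no.
gold_phase [July 4, July 13] → overlaps → no.
green_phase [July 5, July 16] → overlaps → no.
red_phase [July 9, July 11] → starts → no.
silver_phase [July 14, July 23] → overlapped-by → no.
violet_phase [July 15, July 22] → overlapped-by → no.
Result: blue_phase.

blue_phase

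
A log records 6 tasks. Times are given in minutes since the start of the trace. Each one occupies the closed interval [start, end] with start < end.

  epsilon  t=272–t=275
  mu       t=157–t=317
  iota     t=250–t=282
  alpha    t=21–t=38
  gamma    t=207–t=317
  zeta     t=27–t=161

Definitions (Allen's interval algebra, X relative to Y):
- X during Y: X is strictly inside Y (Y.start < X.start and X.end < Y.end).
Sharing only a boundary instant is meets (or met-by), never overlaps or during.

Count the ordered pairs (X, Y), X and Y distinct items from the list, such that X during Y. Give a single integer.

5

Checking all 30 ordered pairs for relation 'during'; matching pairs in alphabetical order:
(epsilon, gamma): epsilon during gamma ✓
(epsilon, iota): epsilon during iota ✓
(epsilon, mu): epsilon during mu ✓
(iota, gamma): iota during gamma ✓
(iota, mu): iota during mu ✓
Count: 5.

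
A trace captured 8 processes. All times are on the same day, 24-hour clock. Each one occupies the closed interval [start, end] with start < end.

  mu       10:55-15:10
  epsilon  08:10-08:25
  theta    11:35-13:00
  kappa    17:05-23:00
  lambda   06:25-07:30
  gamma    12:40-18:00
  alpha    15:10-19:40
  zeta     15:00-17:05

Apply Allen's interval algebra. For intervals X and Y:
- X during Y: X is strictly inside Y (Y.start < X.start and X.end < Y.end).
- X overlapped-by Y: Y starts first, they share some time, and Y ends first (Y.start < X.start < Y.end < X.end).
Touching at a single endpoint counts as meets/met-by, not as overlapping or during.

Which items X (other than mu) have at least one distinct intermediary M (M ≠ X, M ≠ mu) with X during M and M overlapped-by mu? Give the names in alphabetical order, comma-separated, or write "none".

zeta

Target mu = [10:55, 15:10].
Intermediaries M with M overlapped-by mu: gamma, zeta.
Via gamma — items with X during gamma: zeta.
Via zeta — items with X during zeta: none.
Union: zeta.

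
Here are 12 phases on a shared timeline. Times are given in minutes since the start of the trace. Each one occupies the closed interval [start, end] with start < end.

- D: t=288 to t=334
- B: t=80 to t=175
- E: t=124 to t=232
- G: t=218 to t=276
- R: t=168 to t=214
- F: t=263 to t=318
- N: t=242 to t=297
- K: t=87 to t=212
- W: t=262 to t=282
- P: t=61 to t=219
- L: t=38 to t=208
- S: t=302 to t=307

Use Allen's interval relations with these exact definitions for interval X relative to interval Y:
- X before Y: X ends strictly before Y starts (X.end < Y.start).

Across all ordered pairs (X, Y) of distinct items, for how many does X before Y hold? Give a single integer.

Checking all 132 ordered pairs for relation 'before'; matching pairs in alphabetical order:
(B, D): B before D ✓
(B, F): B before F ✓
(B, G): B before G ✓
(B, N): B before N ✓
(B, S): B before S ✓
(B, W): B before W ✓
(E, D): E before D ✓
(E, F): E before F ✓
(E, N): E before N ✓
(E, S): E before S ✓
(E, W): E before W ✓
(G, D): G before D ✓
(G, S): G before S ✓
(K, D): K before D ✓
(K, F): K before F ✓
(K, G): K before G ✓
(K, N): K before N ✓
(K, S): K before S ✓
(K, W): K before W ✓
(L, D): L before D ✓
(L, F): L before F ✓
(L, G): L before G ✓
(L, N): L before N ✓
(L, S): L before S ✓
... plus 15 further pairs not listed.
Count: 39.

39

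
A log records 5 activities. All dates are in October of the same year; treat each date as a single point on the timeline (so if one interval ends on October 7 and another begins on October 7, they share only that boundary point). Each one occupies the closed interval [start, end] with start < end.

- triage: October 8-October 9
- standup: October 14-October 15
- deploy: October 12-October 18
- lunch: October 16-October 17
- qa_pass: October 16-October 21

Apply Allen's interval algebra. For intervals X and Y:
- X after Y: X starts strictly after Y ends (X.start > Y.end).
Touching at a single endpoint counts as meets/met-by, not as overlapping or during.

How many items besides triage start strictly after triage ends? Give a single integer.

4

Target triage = [October 8, October 9].
deploy [October 12, October 18] → after → counts.
lunch [October 16, October 17] → after → counts.
qa_pass [October 16, October 21] → after → counts.
standup [October 14, October 15] → after → counts.
Total: 4.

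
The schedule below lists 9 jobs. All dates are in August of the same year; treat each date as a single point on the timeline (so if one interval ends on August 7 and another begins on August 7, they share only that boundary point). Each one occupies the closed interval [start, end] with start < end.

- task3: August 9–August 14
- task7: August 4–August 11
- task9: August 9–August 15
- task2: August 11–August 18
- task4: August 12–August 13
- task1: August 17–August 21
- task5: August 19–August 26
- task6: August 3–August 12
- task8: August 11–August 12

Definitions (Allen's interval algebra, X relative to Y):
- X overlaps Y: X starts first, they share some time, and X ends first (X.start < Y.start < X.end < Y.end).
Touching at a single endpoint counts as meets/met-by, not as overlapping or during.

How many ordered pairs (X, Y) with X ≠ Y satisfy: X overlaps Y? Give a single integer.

Checking all 72 ordered pairs for relation 'overlaps'; matching pairs in alphabetical order:
(task1, task5): task1 overlaps task5 ✓
(task2, task1): task2 overlaps task1 ✓
(task3, task2): task3 overlaps task2 ✓
(task6, task2): task6 overlaps task2 ✓
(task6, task3): task6 overlaps task3 ✓
(task6, task9): task6 overlaps task9 ✓
(task7, task3): task7 overlaps task3 ✓
(task7, task9): task7 overlaps task9 ✓
(task9, task2): task9 overlaps task2 ✓
Count: 9.

9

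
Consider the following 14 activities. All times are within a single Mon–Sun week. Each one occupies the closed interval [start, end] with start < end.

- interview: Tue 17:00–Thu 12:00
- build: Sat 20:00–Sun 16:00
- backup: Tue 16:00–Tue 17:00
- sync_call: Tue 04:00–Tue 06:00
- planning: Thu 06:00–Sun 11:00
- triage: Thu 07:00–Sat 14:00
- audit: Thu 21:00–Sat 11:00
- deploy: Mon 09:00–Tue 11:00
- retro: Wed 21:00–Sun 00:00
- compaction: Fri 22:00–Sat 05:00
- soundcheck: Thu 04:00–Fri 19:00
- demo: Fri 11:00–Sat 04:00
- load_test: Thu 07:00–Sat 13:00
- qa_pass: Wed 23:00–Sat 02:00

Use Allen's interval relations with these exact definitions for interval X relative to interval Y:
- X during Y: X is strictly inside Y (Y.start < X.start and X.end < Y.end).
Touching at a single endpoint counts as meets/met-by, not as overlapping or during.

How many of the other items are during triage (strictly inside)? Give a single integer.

Target triage = [Thu 07:00, Sat 14:00].
audit [Thu 21:00, Sat 11:00] → during → counts.
backup [Tue 16:00, Tue 17:00] → before → no.
build [Sat 20:00, Sun 16:00] → after → no.
compaction [Fri 22:00, Sat 05:00] → during → counts.
demo [Fri 11:00, Sat 04:00] → during → counts.
deploy [Mon 09:00, Tue 11:00] → before → no.
interview [Tue 17:00, Thu 12:00] → overlaps → no.
load_test [Thu 07:00, Sat 13:00] → starts → no.
planning [Thu 06:00, Sun 11:00] → contains → no.
qa_pass [Wed 23:00, Sat 02:00] → overlaps → no.
retro [Wed 21:00, Sun 00:00] → contains → no.
soundcheck [Thu 04:00, Fri 19:00] → overlaps → no.
sync_call [Tue 04:00, Tue 06:00] → before → no.
Total: 3.

3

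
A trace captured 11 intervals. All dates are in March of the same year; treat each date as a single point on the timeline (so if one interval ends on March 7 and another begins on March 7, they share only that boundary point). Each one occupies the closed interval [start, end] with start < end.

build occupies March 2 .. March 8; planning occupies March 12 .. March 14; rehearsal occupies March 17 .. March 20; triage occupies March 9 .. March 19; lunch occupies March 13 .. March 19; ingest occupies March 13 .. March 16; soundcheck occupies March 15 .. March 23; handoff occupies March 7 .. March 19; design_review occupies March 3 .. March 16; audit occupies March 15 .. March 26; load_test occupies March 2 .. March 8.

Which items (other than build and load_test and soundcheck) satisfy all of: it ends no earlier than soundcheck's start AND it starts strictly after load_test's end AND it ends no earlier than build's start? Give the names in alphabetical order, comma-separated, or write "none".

audit, ingest, lunch, rehearsal, triage

Conditions: its end is no earlier than soundcheck's start (X.end >= March 15) AND its start is strictly after load_test's end (X.start > March 8) AND its end is no earlier than build's start (X.end >= March 2).
audit: end March 26 >= March 15? ✓; start March 15 > March 8? ✓; end March 26 >= March 2? ✓ → yes.
design_review: end March 16 >= March 15? ✓; start March 3 > March 8? ✗; end March 16 >= March 2? ✓ → no.
handoff: end March 19 >= March 15? ✓; start March 7 > March 8? ✗; end March 19 >= March 2? ✓ → no.
ingest: end March 16 >= March 15? ✓; start March 13 > March 8? ✓; end March 16 >= March 2? ✓ → yes.
lunch: end March 19 >= March 15? ✓; start March 13 > March 8? ✓; end March 19 >= March 2? ✓ → yes.
planning: end March 14 >= March 15? ✗; start March 12 > March 8? ✓; end March 14 >= March 2? ✓ → no.
rehearsal: end March 20 >= March 15? ✓; start March 17 > March 8? ✓; end March 20 >= March 2? ✓ → yes.
triage: end March 19 >= March 15? ✓; start March 9 > March 8? ✓; end March 19 >= March 2? ✓ → yes.
Result: audit, ingest, lunch, rehearsal, triage.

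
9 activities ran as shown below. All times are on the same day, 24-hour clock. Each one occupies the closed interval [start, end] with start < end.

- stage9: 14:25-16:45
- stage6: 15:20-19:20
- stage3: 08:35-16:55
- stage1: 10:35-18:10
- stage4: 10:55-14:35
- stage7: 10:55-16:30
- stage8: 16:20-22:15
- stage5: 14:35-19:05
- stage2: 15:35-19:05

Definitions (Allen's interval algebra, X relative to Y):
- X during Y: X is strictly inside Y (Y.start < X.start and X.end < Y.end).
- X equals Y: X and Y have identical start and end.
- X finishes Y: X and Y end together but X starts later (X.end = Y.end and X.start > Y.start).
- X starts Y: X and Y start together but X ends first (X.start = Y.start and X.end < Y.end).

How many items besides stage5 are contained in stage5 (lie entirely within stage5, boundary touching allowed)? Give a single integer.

Target stage5 = [14:35, 19:05].
stage1 [10:35, 18:10] → overlaps → no.
stage2 [15:35, 19:05] → finishes → counts.
stage3 [08:35, 16:55] → overlaps → no.
stage4 [10:55, 14:35] → meets → no.
stage6 [15:20, 19:20] → overlapped-by → no.
stage7 [10:55, 16:30] → overlaps → no.
stage8 [16:20, 22:15] → overlapped-by → no.
stage9 [14:25, 16:45] → overlaps → no.
Total: 1.

1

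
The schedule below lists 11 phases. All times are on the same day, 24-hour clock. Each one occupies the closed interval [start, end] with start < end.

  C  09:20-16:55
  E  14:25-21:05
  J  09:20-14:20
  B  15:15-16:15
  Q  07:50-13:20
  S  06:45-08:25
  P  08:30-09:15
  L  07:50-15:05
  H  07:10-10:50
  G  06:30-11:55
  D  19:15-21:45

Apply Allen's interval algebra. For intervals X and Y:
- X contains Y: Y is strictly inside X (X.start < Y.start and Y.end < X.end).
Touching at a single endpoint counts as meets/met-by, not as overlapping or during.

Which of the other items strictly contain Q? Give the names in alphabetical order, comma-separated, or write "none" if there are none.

Target Q = [07:50, 13:20].
B [15:15, 16:15] → after → no.
C [09:20, 16:55] → overlapped-by → no.
D [19:15, 21:45] → after → no.
E [14:25, 21:05] → after → no.
G [06:30, 11:55] → overlaps → no.
H [07:10, 10:50] → overlaps → no.
J [09:20, 14:20] → overlapped-by → no.
L [07:50, 15:05] → started-by → no.
P [08:30, 09:15] → during → no.
S [06:45, 08:25] → overlaps → no.
Result: none.

none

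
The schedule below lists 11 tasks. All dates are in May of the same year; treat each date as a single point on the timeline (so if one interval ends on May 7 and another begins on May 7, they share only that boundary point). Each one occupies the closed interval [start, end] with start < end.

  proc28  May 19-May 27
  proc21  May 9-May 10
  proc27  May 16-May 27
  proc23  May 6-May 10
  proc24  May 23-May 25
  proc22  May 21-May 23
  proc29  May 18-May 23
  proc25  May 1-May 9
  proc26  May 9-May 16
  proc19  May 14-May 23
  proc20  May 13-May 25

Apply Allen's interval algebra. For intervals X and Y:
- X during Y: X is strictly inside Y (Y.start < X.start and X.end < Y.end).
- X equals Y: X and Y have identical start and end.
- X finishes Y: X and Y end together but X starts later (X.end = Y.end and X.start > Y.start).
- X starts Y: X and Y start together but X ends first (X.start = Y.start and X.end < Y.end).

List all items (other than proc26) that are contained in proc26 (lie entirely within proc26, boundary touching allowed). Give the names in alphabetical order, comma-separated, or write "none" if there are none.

proc21

Target proc26 = [May 9, May 16].
proc19 [May 14, May 23] → overlapped-by → no.
proc20 [May 13, May 25] → overlapped-by → no.
proc21 [May 9, May 10] → starts → yes.
proc22 [May 21, May 23] → after → no.
proc23 [May 6, May 10] → overlaps → no.
proc24 [May 23, May 25] → after → no.
proc25 [May 1, May 9] → meets → no.
proc27 [May 16, May 27] → met-by → no.
proc28 [May 19, May 27] → after → no.
proc29 [May 18, May 23] → after → no.
Result: proc21.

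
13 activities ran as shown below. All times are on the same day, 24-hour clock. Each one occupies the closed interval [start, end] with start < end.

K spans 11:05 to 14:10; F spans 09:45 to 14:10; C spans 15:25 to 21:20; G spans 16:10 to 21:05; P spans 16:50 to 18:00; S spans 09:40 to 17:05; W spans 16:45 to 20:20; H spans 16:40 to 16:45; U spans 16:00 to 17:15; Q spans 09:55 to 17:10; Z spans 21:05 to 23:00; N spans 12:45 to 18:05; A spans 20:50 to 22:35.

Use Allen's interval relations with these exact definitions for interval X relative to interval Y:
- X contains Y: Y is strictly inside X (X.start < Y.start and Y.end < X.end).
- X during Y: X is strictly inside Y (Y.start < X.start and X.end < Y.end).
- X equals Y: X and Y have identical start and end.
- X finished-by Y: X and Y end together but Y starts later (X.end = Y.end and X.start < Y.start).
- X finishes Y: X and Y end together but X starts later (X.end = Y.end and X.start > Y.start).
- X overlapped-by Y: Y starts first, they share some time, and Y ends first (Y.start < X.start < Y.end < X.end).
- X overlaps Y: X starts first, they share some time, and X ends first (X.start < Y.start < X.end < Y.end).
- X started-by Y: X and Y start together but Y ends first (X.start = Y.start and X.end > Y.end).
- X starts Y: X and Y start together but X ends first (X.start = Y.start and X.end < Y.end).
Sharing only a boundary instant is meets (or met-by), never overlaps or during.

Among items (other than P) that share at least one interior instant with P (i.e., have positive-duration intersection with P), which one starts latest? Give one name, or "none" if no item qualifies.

Target P = [16:50, 18:00].
A [20:50, 22:35] → after → excluded.
C [15:25, 21:20] → contains → candidate.
F [09:45, 14:10] → before → excluded.
G [16:10, 21:05] → contains → candidate.
H [16:40, 16:45] → before → excluded.
K [11:05, 14:10] → before → excluded.
N [12:45, 18:05] → contains → candidate.
Q [09:55, 17:10] → overlaps → candidate.
S [09:40, 17:05] → overlaps → candidate.
U [16:00, 17:15] → overlaps → candidate.
W [16:45, 20:20] → contains → candidate.
Z [21:05, 23:00] → after → excluded.
Among candidates, latest start is 16:45 → W.

W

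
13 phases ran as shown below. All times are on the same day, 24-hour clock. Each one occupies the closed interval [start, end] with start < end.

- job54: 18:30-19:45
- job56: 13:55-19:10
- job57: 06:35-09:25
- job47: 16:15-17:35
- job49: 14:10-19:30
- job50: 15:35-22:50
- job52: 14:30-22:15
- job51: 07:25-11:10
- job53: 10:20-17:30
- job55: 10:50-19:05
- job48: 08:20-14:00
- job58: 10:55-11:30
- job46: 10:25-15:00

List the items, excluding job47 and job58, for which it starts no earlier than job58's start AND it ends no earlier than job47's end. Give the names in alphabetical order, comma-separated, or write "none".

Conditions: its start is no earlier than job58's start (X.start >= 10:55) AND its end is no earlier than job47's end (X.end >= 17:35).
job46: start 10:25 >= 10:55? ✗; end 15:00 >= 17:35? ✗ → no.
job48: start 08:20 >= 10:55? ✗; end 14:00 >= 17:35? ✗ → no.
job49: start 14:10 >= 10:55? ✓; end 19:30 >= 17:35? ✓ → yes.
job50: start 15:35 >= 10:55? ✓; end 22:50 >= 17:35? ✓ → yes.
job51: start 07:25 >= 10:55? ✗; end 11:10 >= 17:35? ✗ → no.
job52: start 14:30 >= 10:55? ✓; end 22:15 >= 17:35? ✓ → yes.
job53: start 10:20 >= 10:55? ✗; end 17:30 >= 17:35? ✗ → no.
job54: start 18:30 >= 10:55? ✓; end 19:45 >= 17:35? ✓ → yes.
job55: start 10:50 >= 10:55? ✗; end 19:05 >= 17:35? ✓ → no.
job56: start 13:55 >= 10:55? ✓; end 19:10 >= 17:35? ✓ → yes.
job57: start 06:35 >= 10:55? ✗; end 09:25 >= 17:35? ✗ → no.
Result: job49, job50, job52, job54, job56.

job49, job50, job52, job54, job56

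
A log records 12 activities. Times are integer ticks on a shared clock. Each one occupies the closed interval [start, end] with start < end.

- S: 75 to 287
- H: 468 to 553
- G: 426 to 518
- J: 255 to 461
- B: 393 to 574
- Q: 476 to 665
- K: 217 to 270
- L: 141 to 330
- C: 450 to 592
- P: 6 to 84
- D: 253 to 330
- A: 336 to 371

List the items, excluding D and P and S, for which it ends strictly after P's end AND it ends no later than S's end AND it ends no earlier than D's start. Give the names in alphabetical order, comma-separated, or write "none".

Conditions: its end is strictly after P's end (X.end > 84) AND its end is no later than S's end (X.end <= 287) AND its end is no earlier than D's start (X.end >= 253).
A: end 371 > 84? ✓; end 371 <= 287? ✗; end 371 >= 253? ✓ → no.
B: end 574 > 84? ✓; end 574 <= 287? ✗; end 574 >= 253? ✓ → no.
C: end 592 > 84? ✓; end 592 <= 287? ✗; end 592 >= 253? ✓ → no.
G: end 518 > 84? ✓; end 518 <= 287? ✗; end 518 >= 253? ✓ → no.
H: end 553 > 84? ✓; end 553 <= 287? ✗; end 553 >= 253? ✓ → no.
J: end 461 > 84? ✓; end 461 <= 287? ✗; end 461 >= 253? ✓ → no.
K: end 270 > 84? ✓; end 270 <= 287? ✓; end 270 >= 253? ✓ → yes.
L: end 330 > 84? ✓; end 330 <= 287? ✗; end 330 >= 253? ✓ → no.
Q: end 665 > 84? ✓; end 665 <= 287? ✗; end 665 >= 253? ✓ → no.
Result: K.

K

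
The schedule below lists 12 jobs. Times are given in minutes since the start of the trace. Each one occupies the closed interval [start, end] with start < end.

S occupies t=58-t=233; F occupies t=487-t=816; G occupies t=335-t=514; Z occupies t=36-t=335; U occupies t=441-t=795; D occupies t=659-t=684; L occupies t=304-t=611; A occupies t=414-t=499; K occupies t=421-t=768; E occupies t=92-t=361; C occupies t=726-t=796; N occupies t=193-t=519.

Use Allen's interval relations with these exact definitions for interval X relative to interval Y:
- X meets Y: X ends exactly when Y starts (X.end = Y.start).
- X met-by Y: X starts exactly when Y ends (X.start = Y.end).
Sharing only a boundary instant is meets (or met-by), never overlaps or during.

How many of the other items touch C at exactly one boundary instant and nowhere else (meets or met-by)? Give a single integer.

0

Target C = [t=726, t=796].
A [t=414, t=499] → before → no.
D [t=659, t=684] → before → no.
E [t=92, t=361] → before → no.
F [t=487, t=816] → contains → no.
G [t=335, t=514] → before → no.
K [t=421, t=768] → overlaps → no.
L [t=304, t=611] → before → no.
N [t=193, t=519] → before → no.
S [t=58, t=233] → before → no.
U [t=441, t=795] → overlaps → no.
Z [t=36, t=335] → before → no.
Total: 0.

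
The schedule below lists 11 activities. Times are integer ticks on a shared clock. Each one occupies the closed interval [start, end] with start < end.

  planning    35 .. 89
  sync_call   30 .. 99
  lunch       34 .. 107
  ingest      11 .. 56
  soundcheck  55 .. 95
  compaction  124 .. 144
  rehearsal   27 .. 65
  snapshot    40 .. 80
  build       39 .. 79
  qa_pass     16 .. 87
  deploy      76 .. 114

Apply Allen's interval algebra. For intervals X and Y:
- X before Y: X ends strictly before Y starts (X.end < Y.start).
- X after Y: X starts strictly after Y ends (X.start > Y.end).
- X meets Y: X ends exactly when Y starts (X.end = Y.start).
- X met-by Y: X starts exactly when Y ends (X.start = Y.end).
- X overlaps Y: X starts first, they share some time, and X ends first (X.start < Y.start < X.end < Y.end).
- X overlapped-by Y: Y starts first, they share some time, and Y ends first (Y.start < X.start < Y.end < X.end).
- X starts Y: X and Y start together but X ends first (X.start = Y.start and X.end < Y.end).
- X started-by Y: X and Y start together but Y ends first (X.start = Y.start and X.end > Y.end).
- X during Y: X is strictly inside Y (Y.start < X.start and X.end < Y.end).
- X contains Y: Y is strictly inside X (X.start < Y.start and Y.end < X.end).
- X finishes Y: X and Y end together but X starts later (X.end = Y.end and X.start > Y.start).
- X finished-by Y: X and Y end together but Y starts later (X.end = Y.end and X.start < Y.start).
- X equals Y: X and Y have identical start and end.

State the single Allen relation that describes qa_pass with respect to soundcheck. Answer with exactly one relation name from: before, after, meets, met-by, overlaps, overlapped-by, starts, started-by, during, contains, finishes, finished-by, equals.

qa_pass = [16, 87]; soundcheck = [55, 95].
Compare endpoints: qa_pass.start < soundcheck.start, qa_pass.start < soundcheck.end, qa_pass.end > soundcheck.start, qa_pass.end < soundcheck.end.
That pattern is 'overlaps'.

overlaps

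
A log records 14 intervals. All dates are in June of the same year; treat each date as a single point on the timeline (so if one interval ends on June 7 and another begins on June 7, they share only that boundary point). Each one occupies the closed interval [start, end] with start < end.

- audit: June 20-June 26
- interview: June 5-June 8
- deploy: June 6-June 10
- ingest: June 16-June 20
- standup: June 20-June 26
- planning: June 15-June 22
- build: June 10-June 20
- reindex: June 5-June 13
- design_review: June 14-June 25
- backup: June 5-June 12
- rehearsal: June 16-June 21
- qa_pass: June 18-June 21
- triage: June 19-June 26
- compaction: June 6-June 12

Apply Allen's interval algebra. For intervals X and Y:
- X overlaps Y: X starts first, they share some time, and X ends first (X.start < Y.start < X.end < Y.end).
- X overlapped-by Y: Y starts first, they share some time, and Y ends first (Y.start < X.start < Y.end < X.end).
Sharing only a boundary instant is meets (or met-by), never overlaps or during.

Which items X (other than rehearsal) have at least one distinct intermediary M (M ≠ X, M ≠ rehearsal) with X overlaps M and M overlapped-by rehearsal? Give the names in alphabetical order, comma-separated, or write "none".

Target rehearsal = [June 16, June 21].
Intermediaries M with M overlapped-by rehearsal: audit, standup, triage.
Via audit — items with X overlaps audit: design_review, planning, qa_pass.
Via standup — items with X overlaps standup: design_review, planning, qa_pass.
Via triage — items with X overlaps triage: build, design_review, ingest, planning, qa_pass.
Union: build, design_review, ingest, planning, qa_pass.

build, design_review, ingest, planning, qa_pass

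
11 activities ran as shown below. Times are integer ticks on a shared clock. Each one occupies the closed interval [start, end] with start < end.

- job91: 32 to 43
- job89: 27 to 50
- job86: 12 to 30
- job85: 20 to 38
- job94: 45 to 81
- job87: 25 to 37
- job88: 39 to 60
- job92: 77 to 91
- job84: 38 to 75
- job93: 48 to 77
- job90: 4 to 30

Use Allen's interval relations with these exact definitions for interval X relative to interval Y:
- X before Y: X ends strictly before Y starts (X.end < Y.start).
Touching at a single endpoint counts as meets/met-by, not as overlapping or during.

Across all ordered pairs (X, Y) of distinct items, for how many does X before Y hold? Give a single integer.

Checking all 110 ordered pairs for relation 'before'; matching pairs in alphabetical order:
(job84, job92): job84 before job92 ✓
(job85, job88): job85 before job88 ✓
(job85, job92): job85 before job92 ✓
(job85, job93): job85 before job93 ✓
(job85, job94): job85 before job94 ✓
(job86, job84): job86 before job84 ✓
(job86, job88): job86 before job88 ✓
(job86, job91): job86 before job91 ✓
(job86, job92): job86 before job92 ✓
(job86, job93): job86 before job93 ✓
(job86, job94): job86 before job94 ✓
(job87, job84): job87 before job84 ✓
(job87, job88): job87 before job88 ✓
(job87, job92): job87 before job92 ✓
(job87, job93): job87 before job93 ✓
(job87, job94): job87 before job94 ✓
(job88, job92): job88 before job92 ✓
(job89, job92): job89 before job92 ✓
(job90, job84): job90 before job84 ✓
(job90, job88): job90 before job88 ✓
(job90, job91): job90 before job91 ✓
(job90, job92): job90 before job92 ✓
(job90, job93): job90 before job93 ✓
(job90, job94): job90 before job94 ✓
... plus 3 further pairs not listed.
Count: 27.

27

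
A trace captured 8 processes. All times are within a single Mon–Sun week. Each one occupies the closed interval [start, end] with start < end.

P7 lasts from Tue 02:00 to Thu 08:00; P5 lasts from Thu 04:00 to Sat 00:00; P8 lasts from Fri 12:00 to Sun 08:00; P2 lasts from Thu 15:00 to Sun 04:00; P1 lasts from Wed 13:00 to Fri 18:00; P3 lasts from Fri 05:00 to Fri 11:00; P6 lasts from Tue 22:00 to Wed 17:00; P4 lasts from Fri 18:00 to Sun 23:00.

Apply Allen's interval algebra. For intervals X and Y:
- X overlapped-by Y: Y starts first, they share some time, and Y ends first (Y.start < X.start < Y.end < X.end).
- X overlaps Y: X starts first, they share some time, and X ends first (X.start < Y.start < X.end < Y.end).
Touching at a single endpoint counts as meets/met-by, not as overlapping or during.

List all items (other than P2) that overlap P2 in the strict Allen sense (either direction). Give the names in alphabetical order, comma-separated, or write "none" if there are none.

P1, P4, P5, P8

Target P2 = [Thu 15:00, Sun 04:00].
P1 [Wed 13:00, Fri 18:00] → overlaps → yes.
P3 [Fri 05:00, Fri 11:00] → during → no.
P4 [Fri 18:00, Sun 23:00] → overlapped-by → yes.
P5 [Thu 04:00, Sat 00:00] → overlaps → yes.
P6 [Tue 22:00, Wed 17:00] → before → no.
P7 [Tue 02:00, Thu 08:00] → before → no.
P8 [Fri 12:00, Sun 08:00] → overlapped-by → yes.
Result: P1, P4, P5, P8.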